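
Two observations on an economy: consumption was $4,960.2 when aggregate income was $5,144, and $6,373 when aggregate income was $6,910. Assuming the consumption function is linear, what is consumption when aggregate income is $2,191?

MPC = (6373 − 4960.2)/(6910 − 5144) = 1412.8/1766 = 0.8
a = 4960.2 − 0.8(5144) = 4960.2 − 4115.2 = 845
C = 845 + 0.8(2191) = 845 + 1752.8 = 2597.8

C = 2597.8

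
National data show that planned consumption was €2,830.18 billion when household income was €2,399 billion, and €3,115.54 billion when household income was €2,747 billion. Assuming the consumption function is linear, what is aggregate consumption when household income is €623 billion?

C = 1373.86

MPC = (3115.54 − 2830.18)/(2747 − 2399) = 285.36/348 = 0.82
a = 2830.18 − 0.82(2399) = 2830.18 − 1967.18 = 863
C = 863 + 0.82(623) = 863 + 510.86 = 1373.86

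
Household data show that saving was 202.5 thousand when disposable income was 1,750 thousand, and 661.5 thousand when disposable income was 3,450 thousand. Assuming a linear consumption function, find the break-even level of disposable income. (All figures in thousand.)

MPS = ΔS/ΔY = (661.5 − 202.5)/(3450 − 1750) = 459/1700 = 0.27
MPC = 1 − MPS = 0.73
From S(1750) = 202.5: −a + 0.27(1750) = 202.5, so a = 472.5 − 202.5 = 270
Break-even (S = 0): Y = a/MPS = 270/0.27 = 1000

Y = 1000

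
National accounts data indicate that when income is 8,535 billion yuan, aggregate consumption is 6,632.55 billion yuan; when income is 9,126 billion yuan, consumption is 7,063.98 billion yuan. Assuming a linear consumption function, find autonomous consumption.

MPC = ΔC/ΔY = (7063.98 − 6632.55)/(9126 − 8535) = 431.43/591 = 0.73
a = C − MPC·Y = 6632.55 − 0.73(8535) = 6632.55 − 6230.55 = 402

a = 402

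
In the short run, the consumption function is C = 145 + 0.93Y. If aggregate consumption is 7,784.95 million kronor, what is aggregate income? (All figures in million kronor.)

Y = 8215

145 + 0.93Y = 7784.95
0.93Y = 7639.95, so Y = 7639.95/0.93 = 8215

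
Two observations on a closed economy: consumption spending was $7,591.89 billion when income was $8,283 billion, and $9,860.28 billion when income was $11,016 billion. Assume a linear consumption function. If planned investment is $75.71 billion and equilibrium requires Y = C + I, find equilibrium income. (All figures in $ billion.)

Y = 4663

MPC = (9860.28 − 7591.89)/(11016 − 8283) = 2268.39/2733 = 0.83
a = 7591.89 − 0.83(8283) = 717
Equilibrium: Y = 717 + 0.83Y + 75.71
0.17Y = 792.71, so Y = 792.71/0.17 = 4663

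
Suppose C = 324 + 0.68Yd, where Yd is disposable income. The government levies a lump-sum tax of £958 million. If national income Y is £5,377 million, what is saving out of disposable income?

Yd = Y − T = 5377 − 958 = 4419
C = 324 + 0.68(4419) = 324 + 3004.92 = 3328.92
S = Yd − C = 4419 − 3328.92 = 1090.08

S = 1090.08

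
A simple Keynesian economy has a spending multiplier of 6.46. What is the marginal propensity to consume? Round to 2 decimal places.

k = 1/(1 − MPC), so 1 − MPC = 1/k = 1/6.46 = 0.1548
MPC = 1 − 0.1548 = 0.85

MPC = 0.85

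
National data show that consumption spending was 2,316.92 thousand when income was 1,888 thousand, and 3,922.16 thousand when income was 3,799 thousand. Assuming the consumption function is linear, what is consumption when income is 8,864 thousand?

C = 8176.76

MPC = (3922.16 − 2316.92)/(3799 − 1888) = 1605.24/1911 = 0.84
a = 2316.92 − 0.84(1888) = 2316.92 − 1585.92 = 731
C = 731 + 0.84(8864) = 731 + 7445.76 = 8176.76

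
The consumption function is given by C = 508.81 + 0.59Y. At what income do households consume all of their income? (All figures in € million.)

At break-even, C = Y: 508.81 + 0.59Y = Y
0.41Y = 508.81, so Y = 508.81/0.41 = 1241

Y = 1241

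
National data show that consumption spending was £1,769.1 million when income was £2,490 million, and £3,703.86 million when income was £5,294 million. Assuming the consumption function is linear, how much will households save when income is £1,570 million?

S = 435.7

MPC = (3703.86 − 1769.1)/(5294 − 2490) = 1934.76/2804 = 0.69
a = 1769.1 − 0.69(2490) = 1769.1 − 1718.1 = 51
C = 51 + 0.69(1570) = 1134.3
S = 1570 − 1134.3 = 435.7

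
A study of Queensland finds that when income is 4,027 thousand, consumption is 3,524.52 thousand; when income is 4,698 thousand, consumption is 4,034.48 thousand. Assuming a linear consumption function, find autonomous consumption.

a = 464

MPC = ΔC/ΔY = (4034.48 − 3524.52)/(4698 − 4027) = 509.96/671 = 0.76
a = C − MPC·Y = 3524.52 − 0.76(4027) = 3524.52 − 3060.52 = 464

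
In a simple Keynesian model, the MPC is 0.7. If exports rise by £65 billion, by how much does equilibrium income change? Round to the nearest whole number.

ΔY ≈ 217

The multiplier is 1/(1 − MPC) = 1/0.3.
ΔY = 65/0.3 = 216.67 ≈ 217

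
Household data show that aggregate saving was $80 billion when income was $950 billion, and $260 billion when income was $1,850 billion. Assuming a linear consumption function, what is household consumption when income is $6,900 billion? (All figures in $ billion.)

MPS = ΔS/ΔY = (260 − 80)/(1850 − 950) = 180/900 = 0.2
MPC = 1 − MPS = 0.8
Autonomous saving = 80 − 0.2(950) = -110, so a = 110
C = 110 + 0.8(6900) = 110 + 5520 = 5630

C = 5630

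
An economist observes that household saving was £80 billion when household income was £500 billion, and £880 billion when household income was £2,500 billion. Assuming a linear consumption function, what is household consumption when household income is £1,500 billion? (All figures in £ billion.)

C = 1020

MPS = ΔS/ΔY = (880 − 80)/(2500 − 500) = 800/2000 = 0.4
MPC = 1 − MPS = 0.6
Autonomous saving = 80 − 0.4(500) = -120, so a = 120
C = 120 + 0.6(1500) = 120 + 900 = 1020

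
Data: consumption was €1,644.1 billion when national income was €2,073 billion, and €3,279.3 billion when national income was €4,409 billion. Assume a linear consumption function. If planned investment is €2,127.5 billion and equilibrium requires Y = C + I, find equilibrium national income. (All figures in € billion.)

Y = 7735

MPC = (3279.3 − 1644.1)/(4409 − 2073) = 1635.2/2336 = 0.7
a = 1644.1 − 0.7(2073) = 193
Equilibrium: Y = 193 + 0.7Y + 2127.5
0.3Y = 2320.5, so Y = 2320.5/0.3 = 7735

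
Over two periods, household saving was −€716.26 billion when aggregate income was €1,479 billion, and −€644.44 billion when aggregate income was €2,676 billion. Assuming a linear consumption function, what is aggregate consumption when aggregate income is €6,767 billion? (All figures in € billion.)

C = 7165.98

MPS = ΔS/ΔY = (-644.44 − (-716.26))/(2676 − 1479) = 71.82/1197 = 0.06
MPC = 1 − MPS = 0.94
Autonomous saving = -716.26 − 0.06(1479) = -805, so a = 805
C = 805 + 0.94(6767) = 805 + 6360.98 = 7165.98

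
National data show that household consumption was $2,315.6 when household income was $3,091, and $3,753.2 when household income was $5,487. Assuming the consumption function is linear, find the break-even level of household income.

Y = 1152.5

MPC = (3753.2 − 2315.6)/(5487 − 3091) = 1437.6/2396 = 0.6
a = 2315.6 − 0.6(3091) = 2315.6 − 1854.6 = 461
Break-even: Y = a/(1−MPC) = 461/0.4 = 1152.5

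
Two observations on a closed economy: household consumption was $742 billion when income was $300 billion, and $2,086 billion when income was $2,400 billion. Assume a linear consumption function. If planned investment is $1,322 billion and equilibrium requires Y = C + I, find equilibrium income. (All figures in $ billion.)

MPC = (2086 − 742)/(2400 − 300) = 1344/2100 = 0.64
a = 742 − 0.64(300) = 550
Equilibrium: Y = 550 + 0.64Y + 1322
0.36Y = 1872, so Y = 1872/0.36 = 5200

Y = 5200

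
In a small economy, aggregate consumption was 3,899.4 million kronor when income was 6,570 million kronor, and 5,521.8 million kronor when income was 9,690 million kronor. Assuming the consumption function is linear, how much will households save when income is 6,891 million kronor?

MPC = (5521.8 − 3899.4)/(9690 − 6570) = 1622.4/3120 = 0.52
a = 3899.4 − 0.52(6570) = 3899.4 − 3416.4 = 483
C = 483 + 0.52(6891) = 4066.32
S = 6891 − 4066.32 = 2824.68

S = 2824.68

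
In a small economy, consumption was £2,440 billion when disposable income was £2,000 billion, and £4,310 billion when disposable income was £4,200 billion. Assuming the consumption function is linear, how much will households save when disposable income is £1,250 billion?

S = -552.5

MPC = (4310 − 2440)/(4200 − 2000) = 1870/2200 = 0.85
a = 2440 − 0.85(2000) = 2440 − 1700 = 740
C = 740 + 0.85(1250) = 1802.5
S = 1250 − 1802.5 = -552.5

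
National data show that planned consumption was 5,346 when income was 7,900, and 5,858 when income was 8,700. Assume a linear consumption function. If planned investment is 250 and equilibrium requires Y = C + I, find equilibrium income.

MPC = (5858 − 5346)/(8700 − 7900) = 512/800 = 0.64
a = 5346 − 0.64(7900) = 290
Equilibrium: Y = 290 + 0.64Y + 250
0.36Y = 540, so Y = 540/0.36 = 1500

Y = 1500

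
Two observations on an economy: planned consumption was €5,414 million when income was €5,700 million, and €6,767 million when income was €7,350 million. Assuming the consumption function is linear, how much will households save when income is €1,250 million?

MPC = (6767 − 5414)/(7350 − 5700) = 1353/1650 = 0.82
a = 5414 − 0.82(5700) = 5414 − 4674 = 740
C = 740 + 0.82(1250) = 1765
S = 1250 − 1765 = -515

S = -515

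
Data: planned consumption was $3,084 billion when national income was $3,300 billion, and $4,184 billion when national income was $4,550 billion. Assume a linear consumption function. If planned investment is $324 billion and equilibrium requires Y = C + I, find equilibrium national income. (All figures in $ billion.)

MPC = (4184 − 3084)/(4550 − 3300) = 1100/1250 = 0.88
a = 3084 − 0.88(3300) = 180
Equilibrium: Y = 180 + 0.88Y + 324
0.12Y = 504, so Y = 504/0.12 = 4200

Y = 4200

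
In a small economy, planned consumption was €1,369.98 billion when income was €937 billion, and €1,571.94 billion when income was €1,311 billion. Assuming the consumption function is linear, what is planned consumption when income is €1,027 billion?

C = 1418.58

MPC = (1571.94 − 1369.98)/(1311 − 937) = 201.96/374 = 0.54
a = 1369.98 − 0.54(937) = 1369.98 − 505.98 = 864
C = 864 + 0.54(1027) = 864 + 554.58 = 1418.58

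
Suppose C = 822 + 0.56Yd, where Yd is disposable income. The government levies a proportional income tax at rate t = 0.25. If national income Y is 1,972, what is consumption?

Yd = (1 − 0.25)(1972) = 0.75(1972) = 1479
C = 822 + 0.56(1479) = 822 + 828.24 = 1650.24

C = 1650.24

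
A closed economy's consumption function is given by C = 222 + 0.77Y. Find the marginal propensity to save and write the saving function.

MPS = 1 − MPC = 1 − 0.77 = 0.23
S = Y − C = -222 + 0.23Y

MPS = 0.23; S = -222 + 0.23Y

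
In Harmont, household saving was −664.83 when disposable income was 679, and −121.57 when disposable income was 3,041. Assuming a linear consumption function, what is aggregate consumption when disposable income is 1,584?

MPS = ΔS/ΔY = (-121.57 − (-664.83))/(3041 − 679) = 543.26/2362 = 0.23
MPC = 1 − MPS = 0.77
Autonomous saving = -664.83 − 0.23(679) = -821, so a = 821
C = 821 + 0.77(1584) = 821 + 1219.68 = 2040.68

C = 2040.68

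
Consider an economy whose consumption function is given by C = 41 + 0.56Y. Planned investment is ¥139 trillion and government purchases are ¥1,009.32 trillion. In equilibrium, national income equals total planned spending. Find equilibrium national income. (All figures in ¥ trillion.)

Y = C + I + G = 41 + 0.56Y + 139 + 1009.32
Y − 0.56Y = 1189.32
0.44Y = 1189.32, so Y = 1189.32/0.44 = 2703

Y = 2703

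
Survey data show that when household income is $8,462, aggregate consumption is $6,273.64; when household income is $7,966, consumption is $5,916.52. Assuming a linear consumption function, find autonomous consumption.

a = 181

MPC = ΔC/ΔY = (6273.64 − 5916.52)/(8462 − 7966) = 357.12/496 = 0.72
a = C − MPC·Y = 5916.52 − 0.72(7966) = 5916.52 − 5735.52 = 181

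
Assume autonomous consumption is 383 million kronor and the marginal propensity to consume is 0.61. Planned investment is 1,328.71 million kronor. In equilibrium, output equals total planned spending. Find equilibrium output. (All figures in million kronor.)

Y = C + I = 383 + 0.61Y + 1328.71
Y − 0.61Y = 1711.71
0.39Y = 1711.71, so Y = 1711.71/0.39 = 4389

Y = 4389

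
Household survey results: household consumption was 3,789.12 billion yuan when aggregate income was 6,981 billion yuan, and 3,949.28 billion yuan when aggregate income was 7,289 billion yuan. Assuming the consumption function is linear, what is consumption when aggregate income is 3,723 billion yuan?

C = 2094.96

MPC = (3949.28 − 3789.12)/(7289 − 6981) = 160.16/308 = 0.52
a = 3789.12 − 0.52(6981) = 3789.12 − 3630.12 = 159
C = 159 + 0.52(3723) = 159 + 1935.96 = 2094.96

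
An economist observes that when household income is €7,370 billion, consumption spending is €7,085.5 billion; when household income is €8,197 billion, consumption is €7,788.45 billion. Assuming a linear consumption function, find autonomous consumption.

MPC = ΔC/ΔY = (7788.45 − 7085.5)/(8197 − 7370) = 702.95/827 = 0.85
a = C − MPC·Y = 7085.5 − 0.85(7370) = 7085.5 − 6264.5 = 821

a = 821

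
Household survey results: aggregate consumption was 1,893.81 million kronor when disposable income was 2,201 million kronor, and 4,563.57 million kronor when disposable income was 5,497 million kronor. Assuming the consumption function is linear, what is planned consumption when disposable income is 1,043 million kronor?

MPC = (4563.57 − 1893.81)/(5497 − 2201) = 2669.76/3296 = 0.81
a = 1893.81 − 0.81(2201) = 1893.81 − 1782.81 = 111
C = 111 + 0.81(1043) = 111 + 844.83 = 955.83

C = 955.83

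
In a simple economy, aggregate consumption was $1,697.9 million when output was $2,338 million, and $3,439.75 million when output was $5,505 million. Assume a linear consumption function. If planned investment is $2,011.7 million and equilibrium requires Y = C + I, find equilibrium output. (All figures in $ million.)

Y = 5386

MPC = (3439.75 − 1697.9)/(5505 − 2338) = 1741.85/3167 = 0.55
a = 1697.9 − 0.55(2338) = 412
Equilibrium: Y = 412 + 0.55Y + 2011.7
0.45Y = 2423.7, so Y = 2423.7/0.45 = 5386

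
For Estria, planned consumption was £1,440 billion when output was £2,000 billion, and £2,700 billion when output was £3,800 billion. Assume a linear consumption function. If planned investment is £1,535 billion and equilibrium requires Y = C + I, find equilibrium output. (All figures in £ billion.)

MPC = (2700 − 1440)/(3800 − 2000) = 1260/1800 = 0.7
a = 1440 − 0.7(2000) = 40
Equilibrium: Y = 40 + 0.7Y + 1535
0.3Y = 1575, so Y = 1575/0.3 = 5250

Y = 5250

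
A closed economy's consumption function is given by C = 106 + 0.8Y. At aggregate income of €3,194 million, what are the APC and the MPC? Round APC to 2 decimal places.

APC = 0.83; MPC = 0.8

MPC = 0.8 (the slope of the consumption function)
C = 106 + 0.8(3194) = 2661.2, so APC = 2661.2/3194 = 0.83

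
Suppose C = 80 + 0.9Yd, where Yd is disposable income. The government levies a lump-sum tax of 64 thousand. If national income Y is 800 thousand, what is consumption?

Yd = Y − T = 800 − 64 = 736
C = 80 + 0.9(736) = 80 + 662.4 = 742.4

C = 742.4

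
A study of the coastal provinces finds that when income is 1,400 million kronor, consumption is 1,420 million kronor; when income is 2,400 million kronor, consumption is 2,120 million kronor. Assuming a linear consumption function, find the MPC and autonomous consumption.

MPC = 0.7; a = 440

MPC = ΔC/ΔY = (2120 − 1420)/(2400 − 1400) = 700/1000 = 0.7
a = C − MPC·Y = 1420 − 0.7(1400) = 1420 − 980 = 440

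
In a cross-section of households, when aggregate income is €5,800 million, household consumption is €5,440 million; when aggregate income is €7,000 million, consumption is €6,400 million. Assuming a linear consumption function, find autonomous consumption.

MPC = ΔC/ΔY = (6400 − 5440)/(7000 − 5800) = 960/1200 = 0.8
a = C − MPC·Y = 5440 − 0.8(5800) = 5440 − 4640 = 800

a = 800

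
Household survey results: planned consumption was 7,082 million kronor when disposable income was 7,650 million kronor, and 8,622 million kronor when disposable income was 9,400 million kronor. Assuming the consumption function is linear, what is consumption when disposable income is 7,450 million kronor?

MPC = (8622 − 7082)/(9400 − 7650) = 1540/1750 = 0.88
a = 7082 − 0.88(7650) = 7082 − 6732 = 350
C = 350 + 0.88(7450) = 350 + 6556 = 6906

C = 6906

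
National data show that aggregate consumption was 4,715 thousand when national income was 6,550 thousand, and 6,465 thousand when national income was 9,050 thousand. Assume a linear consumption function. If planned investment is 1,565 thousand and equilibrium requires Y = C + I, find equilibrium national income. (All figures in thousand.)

MPC = (6465 − 4715)/(9050 − 6550) = 1750/2500 = 0.7
a = 4715 − 0.7(6550) = 130
Equilibrium: Y = 130 + 0.7Y + 1565
0.3Y = 1695, so Y = 1695/0.3 = 5650

Y = 5650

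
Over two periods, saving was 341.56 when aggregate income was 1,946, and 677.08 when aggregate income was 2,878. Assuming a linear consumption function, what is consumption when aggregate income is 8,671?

MPS = ΔS/ΔY = (677.08 − 341.56)/(2878 − 1946) = 335.52/932 = 0.36
MPC = 1 − MPS = 0.64
Autonomous saving = 341.56 − 0.36(1946) = -359, so a = 359
C = 359 + 0.64(8671) = 359 + 5549.44 = 5908.44

C = 5908.44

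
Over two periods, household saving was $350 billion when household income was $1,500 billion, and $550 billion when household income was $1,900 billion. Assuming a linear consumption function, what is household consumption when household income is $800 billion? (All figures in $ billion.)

C = 800

MPS = ΔS/ΔY = (550 − 350)/(1900 − 1500) = 200/400 = 0.5
MPC = 1 − MPS = 0.5
Autonomous saving = 350 − 0.5(1500) = -400, so a = 400
C = 400 + 0.5(800) = 400 + 400 = 800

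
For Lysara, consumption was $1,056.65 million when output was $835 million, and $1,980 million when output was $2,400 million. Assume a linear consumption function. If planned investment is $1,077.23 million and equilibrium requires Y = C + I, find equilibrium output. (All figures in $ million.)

Y = 4003

MPC = (1980 − 1056.65)/(2400 − 835) = 923.35/1565 = 0.59
a = 1056.65 − 0.59(835) = 564
Equilibrium: Y = 564 + 0.59Y + 1077.23
0.41Y = 1641.23, so Y = 1641.23/0.41 = 4003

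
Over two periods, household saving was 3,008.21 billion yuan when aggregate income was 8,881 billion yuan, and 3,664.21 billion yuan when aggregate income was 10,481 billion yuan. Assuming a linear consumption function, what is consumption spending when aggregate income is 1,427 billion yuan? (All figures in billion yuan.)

C = 1474.93

MPS = ΔS/ΔY = (3664.21 − 3008.21)/(10481 − 8881) = 656/1600 = 0.41
MPC = 1 − MPS = 0.59
Autonomous saving = 3008.21 − 0.41(8881) = -633, so a = 633
C = 633 + 0.59(1427) = 633 + 841.93 = 1474.93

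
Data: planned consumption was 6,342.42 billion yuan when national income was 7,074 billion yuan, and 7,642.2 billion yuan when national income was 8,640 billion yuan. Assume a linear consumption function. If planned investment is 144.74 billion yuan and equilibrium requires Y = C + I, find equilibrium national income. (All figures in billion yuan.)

MPC = (7642.2 − 6342.42)/(8640 − 7074) = 1299.78/1566 = 0.83
a = 6342.42 − 0.83(7074) = 471
Equilibrium: Y = 471 + 0.83Y + 144.74
0.17Y = 615.74, so Y = 615.74/0.17 = 3622

Y = 3622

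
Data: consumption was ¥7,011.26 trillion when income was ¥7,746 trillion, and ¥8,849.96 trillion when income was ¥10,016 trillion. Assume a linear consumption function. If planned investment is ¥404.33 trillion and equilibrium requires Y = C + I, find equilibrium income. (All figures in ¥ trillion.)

MPC = (8849.96 − 7011.26)/(10016 − 7746) = 1838.7/2270 = 0.81
a = 7011.26 − 0.81(7746) = 737
Equilibrium: Y = 737 + 0.81Y + 404.33
0.19Y = 1141.33, so Y = 1141.33/0.19 = 6007

Y = 6007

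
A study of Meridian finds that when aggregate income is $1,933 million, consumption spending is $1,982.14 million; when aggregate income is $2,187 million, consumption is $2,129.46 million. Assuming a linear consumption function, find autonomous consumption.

MPC = ΔC/ΔY = (2129.46 − 1982.14)/(2187 − 1933) = 147.32/254 = 0.58
a = C − MPC·Y = 1982.14 − 0.58(1933) = 1982.14 − 1121.14 = 861

a = 861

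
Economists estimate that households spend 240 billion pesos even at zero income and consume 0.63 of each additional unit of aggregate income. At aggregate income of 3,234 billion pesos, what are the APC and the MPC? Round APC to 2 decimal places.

APC = 0.70; MPC = 0.63

MPC = 0.63 (the slope of the consumption function)
C = 240 + 0.63(3234) = 2277.42, so APC = 2277.42/3234 = 0.70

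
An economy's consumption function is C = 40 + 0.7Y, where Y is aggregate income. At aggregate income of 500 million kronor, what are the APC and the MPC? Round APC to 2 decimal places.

MPC = 0.7 (the slope of the consumption function)
C = 40 + 0.7(500) = 390, so APC = 390/500 = 0.78

APC = 0.78; MPC = 0.7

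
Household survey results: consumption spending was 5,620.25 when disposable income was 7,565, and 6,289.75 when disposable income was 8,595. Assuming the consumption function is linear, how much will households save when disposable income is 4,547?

MPC = (6289.75 − 5620.25)/(8595 − 7565) = 669.5/1030 = 0.65
a = 5620.25 − 0.65(7565) = 5620.25 − 4917.25 = 703
C = 703 + 0.65(4547) = 3658.55
S = 4547 − 3658.55 = 888.45

S = 888.45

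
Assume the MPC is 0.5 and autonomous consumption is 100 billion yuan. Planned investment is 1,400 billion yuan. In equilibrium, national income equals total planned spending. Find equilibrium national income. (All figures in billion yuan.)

Y = 3000

Y = C + I = 100 + 0.5Y + 1400
Y − 0.5Y = 1500
0.5Y = 1500, so Y = 1500/0.5 = 3000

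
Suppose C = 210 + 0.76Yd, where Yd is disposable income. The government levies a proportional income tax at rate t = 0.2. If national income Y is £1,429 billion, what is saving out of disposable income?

Yd = (1 − 0.2)(1429) = 0.8(1429) = 1143.2
C = 210 + 0.76(1143.2) = 210 + 868.832 = 1078.832
S = Yd − C = 1143.2 − 1078.832 = 64.368

S = 64.368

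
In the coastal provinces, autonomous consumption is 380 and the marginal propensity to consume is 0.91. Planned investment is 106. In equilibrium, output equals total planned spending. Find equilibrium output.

Y = C + I = 380 + 0.91Y + 106
Y − 0.91Y = 486
0.09Y = 486, so Y = 486/0.09 = 5400

Y = 5400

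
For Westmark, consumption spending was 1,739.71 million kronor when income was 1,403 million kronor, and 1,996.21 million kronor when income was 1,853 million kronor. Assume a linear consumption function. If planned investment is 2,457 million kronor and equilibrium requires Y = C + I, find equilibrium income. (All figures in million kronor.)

MPC = (1996.21 − 1739.71)/(1853 − 1403) = 256.5/450 = 0.57
a = 1739.71 − 0.57(1403) = 940
Equilibrium: Y = 940 + 0.57Y + 2457
0.43Y = 3397, so Y = 3397/0.43 = 7900

Y = 7900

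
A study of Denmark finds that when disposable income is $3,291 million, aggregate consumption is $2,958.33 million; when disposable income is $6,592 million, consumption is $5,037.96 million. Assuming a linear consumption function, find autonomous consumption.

MPC = ΔC/ΔY = (5037.96 − 2958.33)/(6592 − 3291) = 2079.63/3301 = 0.63
a = C − MPC·Y = 2958.33 − 0.63(3291) = 2958.33 − 2073.33 = 885

a = 885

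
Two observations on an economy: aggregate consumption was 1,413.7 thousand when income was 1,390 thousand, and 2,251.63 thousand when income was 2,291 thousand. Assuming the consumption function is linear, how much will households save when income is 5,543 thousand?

MPC = (2251.63 − 1413.7)/(2291 − 1390) = 837.93/901 = 0.93
a = 1413.7 − 0.93(1390) = 1413.7 − 1292.7 = 121
C = 121 + 0.93(5543) = 5275.99
S = 5543 − 5275.99 = 267.01

S = 267.01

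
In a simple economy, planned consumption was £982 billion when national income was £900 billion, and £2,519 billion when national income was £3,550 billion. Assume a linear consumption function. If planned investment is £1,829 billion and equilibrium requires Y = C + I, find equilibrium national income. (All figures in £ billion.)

MPC = (2519 − 982)/(3550 − 900) = 1537/2650 = 0.58
a = 982 − 0.58(900) = 460
Equilibrium: Y = 460 + 0.58Y + 1829
0.42Y = 2289, so Y = 2289/0.42 = 5450

Y = 5450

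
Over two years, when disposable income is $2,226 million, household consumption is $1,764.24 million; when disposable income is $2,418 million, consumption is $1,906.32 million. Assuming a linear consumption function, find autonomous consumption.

MPC = ΔC/ΔY = (1906.32 − 1764.24)/(2418 − 2226) = 142.08/192 = 0.74
a = C − MPC·Y = 1764.24 − 0.74(2226) = 1764.24 − 1647.24 = 117

a = 117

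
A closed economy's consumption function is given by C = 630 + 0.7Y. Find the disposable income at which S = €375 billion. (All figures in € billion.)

S = Y − C = -630 + 0.3Y
-630 + 0.3Y = 375, so 0.3Y = 1005 and Y = 3350

Y = 3350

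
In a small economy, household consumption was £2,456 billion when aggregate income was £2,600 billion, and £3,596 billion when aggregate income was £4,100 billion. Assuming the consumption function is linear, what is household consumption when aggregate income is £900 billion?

MPC = (3596 − 2456)/(4100 − 2600) = 1140/1500 = 0.76
a = 2456 − 0.76(2600) = 2456 − 1976 = 480
C = 480 + 0.76(900) = 480 + 684 = 1164

C = 1164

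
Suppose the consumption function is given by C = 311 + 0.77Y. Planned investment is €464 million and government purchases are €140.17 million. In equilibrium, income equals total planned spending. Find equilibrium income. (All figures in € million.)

Y = C + I + G = 311 + 0.77Y + 464 + 140.17
Y − 0.77Y = 915.17
0.23Y = 915.17, so Y = 915.17/0.23 = 3979

Y = 3979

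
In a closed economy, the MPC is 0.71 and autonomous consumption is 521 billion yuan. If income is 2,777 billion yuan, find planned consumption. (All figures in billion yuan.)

C = 2492.67

C = 521 + 0.71(2777) = 521 + 1971.67 = 2492.67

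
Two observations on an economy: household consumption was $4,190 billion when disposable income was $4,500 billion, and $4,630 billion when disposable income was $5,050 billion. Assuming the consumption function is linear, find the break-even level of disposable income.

MPC = (4630 − 4190)/(5050 − 4500) = 440/550 = 0.8
a = 4190 − 0.8(4500) = 4190 − 3600 = 590
Break-even: Y = a/(1−MPC) = 590/0.2 = 2950

Y = 2950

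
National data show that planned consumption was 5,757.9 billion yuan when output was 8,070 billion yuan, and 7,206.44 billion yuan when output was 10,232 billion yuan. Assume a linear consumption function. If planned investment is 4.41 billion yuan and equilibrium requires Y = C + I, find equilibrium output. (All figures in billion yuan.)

Y = 1077

MPC = (7206.44 − 5757.9)/(10232 − 8070) = 1448.54/2162 = 0.67
a = 5757.9 − 0.67(8070) = 351
Equilibrium: Y = 351 + 0.67Y + 4.41
0.33Y = 355.41, so Y = 355.41/0.33 = 1077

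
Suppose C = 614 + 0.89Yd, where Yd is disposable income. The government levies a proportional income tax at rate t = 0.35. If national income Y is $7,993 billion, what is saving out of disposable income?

S = -42.5005

Yd = (1 − 0.35)(7993) = 0.65(7993) = 5195.45
C = 614 + 0.89(5195.45) = 614 + 4623.9505 = 5237.9505
S = Yd − C = 5195.45 − 5237.9505 = -42.5005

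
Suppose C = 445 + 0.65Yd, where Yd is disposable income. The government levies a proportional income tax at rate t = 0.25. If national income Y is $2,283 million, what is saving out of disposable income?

Yd = (1 − 0.25)(2283) = 0.75(2283) = 1712.25
C = 445 + 0.65(1712.25) = 445 + 1112.9625 = 1557.9625
S = Yd − C = 1712.25 − 1557.9625 = 154.2875

S = 154.2875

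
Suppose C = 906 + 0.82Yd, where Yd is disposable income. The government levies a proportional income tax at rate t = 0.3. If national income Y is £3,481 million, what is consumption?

Yd = (1 − 0.3)(3481) = 0.7(3481) = 2436.7
C = 906 + 0.82(2436.7) = 906 + 1998.094 = 2904.094

C = 2904.094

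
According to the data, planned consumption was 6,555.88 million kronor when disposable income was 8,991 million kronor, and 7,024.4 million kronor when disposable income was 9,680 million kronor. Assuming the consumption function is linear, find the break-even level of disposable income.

Y = 1381.25

MPC = (7024.4 − 6555.88)/(9680 − 8991) = 468.52/689 = 0.68
a = 6555.88 − 0.68(8991) = 6555.88 − 6113.88 = 442
Break-even: Y = a/(1−MPC) = 442/0.32 = 1381.25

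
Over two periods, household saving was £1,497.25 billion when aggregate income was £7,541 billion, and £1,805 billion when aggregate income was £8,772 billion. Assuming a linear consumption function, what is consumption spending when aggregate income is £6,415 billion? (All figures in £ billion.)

MPS = ΔS/ΔY = (1805 − 1497.25)/(8772 − 7541) = 307.75/1231 = 0.25
MPC = 1 − MPS = 0.75
Autonomous saving = 1497.25 − 0.25(7541) = -388, so a = 388
C = 388 + 0.75(6415) = 388 + 4811.25 = 5199.25

C = 5199.25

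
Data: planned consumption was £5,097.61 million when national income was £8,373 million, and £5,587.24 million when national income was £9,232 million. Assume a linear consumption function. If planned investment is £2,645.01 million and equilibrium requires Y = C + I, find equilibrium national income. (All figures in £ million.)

Y = 6907

MPC = (5587.24 − 5097.61)/(9232 − 8373) = 489.63/859 = 0.57
a = 5097.61 − 0.57(8373) = 325
Equilibrium: Y = 325 + 0.57Y + 2645.01
0.43Y = 2970.01, so Y = 2970.01/0.43 = 6907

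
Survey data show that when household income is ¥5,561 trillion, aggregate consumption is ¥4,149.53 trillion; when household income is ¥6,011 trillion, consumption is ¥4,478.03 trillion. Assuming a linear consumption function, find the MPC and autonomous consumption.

MPC = 0.73; a = 90

MPC = ΔC/ΔY = (4478.03 − 4149.53)/(6011 − 5561) = 328.5/450 = 0.73
a = C − MPC·Y = 4149.53 − 0.73(5561) = 4149.53 − 4059.53 = 90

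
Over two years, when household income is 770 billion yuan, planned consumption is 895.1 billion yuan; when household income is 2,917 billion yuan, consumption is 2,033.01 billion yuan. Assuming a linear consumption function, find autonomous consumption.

MPC = ΔC/ΔY = (2033.01 − 895.1)/(2917 − 770) = 1137.91/2147 = 0.53
a = C − MPC·Y = 895.1 − 0.53(770) = 895.1 − 408.1 = 487

a = 487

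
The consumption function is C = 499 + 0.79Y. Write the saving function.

S = -499 + 0.21Y

S = Y − C = Y − (499 + 0.79Y) = -499 + (1 − 0.79)Y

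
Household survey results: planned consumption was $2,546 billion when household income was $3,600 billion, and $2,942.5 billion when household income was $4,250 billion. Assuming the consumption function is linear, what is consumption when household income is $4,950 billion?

C = 3369.5

MPC = (2942.5 − 2546)/(4250 − 3600) = 396.5/650 = 0.61
a = 2546 − 0.61(3600) = 2546 − 2196 = 350
C = 350 + 0.61(4950) = 350 + 3019.5 = 3369.5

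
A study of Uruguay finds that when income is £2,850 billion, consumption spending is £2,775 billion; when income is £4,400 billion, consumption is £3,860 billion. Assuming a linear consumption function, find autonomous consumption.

MPC = ΔC/ΔY = (3860 − 2775)/(4400 − 2850) = 1085/1550 = 0.7
a = C − MPC·Y = 2775 − 0.7(2850) = 2775 − 1995 = 780

a = 780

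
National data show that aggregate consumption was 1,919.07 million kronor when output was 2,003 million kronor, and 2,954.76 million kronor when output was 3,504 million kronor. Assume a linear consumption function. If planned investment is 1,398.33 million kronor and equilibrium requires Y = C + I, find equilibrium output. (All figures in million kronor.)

MPC = (2954.76 − 1919.07)/(3504 − 2003) = 1035.69/1501 = 0.69
a = 1919.07 − 0.69(2003) = 537
Equilibrium: Y = 537 + 0.69Y + 1398.33
0.31Y = 1935.33, so Y = 1935.33/0.31 = 6243

Y = 6243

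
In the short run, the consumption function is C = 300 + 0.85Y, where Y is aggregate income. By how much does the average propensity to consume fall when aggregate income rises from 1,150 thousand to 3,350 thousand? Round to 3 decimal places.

At Y = 1150: C = 300 + 0.85(1150) = 1277.5, APC = 1277.5/1150 = 1.1109
At Y = 3350: C = 3147.5, APC = 3147.5/3350 = 0.9396
Fall in APC = 1.1109 − 0.9396 = 0.1713 ≈ 0.171

ΔAPC = 0.171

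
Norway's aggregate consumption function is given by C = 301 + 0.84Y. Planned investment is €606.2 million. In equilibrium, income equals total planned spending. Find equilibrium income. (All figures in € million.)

Y = C + I = 301 + 0.84Y + 606.2
Y − 0.84Y = 907.2
0.16Y = 907.2, so Y = 907.2/0.16 = 5670

Y = 5670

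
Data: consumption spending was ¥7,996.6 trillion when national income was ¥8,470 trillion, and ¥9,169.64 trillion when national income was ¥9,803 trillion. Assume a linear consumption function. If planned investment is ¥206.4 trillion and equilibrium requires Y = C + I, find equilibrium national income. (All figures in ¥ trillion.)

MPC = (9169.64 − 7996.6)/(9803 − 8470) = 1173.04/1333 = 0.88
a = 7996.6 − 0.88(8470) = 543
Equilibrium: Y = 543 + 0.88Y + 206.4
0.12Y = 749.4, so Y = 749.4/0.12 = 6245

Y = 6245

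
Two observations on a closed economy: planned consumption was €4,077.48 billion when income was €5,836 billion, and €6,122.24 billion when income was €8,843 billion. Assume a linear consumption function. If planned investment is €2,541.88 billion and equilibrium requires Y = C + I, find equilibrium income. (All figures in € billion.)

MPC = (6122.24 − 4077.48)/(8843 − 5836) = 2044.76/3007 = 0.68
a = 4077.48 − 0.68(5836) = 109
Equilibrium: Y = 109 + 0.68Y + 2541.88
0.32Y = 2650.88, so Y = 2650.88/0.32 = 8284

Y = 8284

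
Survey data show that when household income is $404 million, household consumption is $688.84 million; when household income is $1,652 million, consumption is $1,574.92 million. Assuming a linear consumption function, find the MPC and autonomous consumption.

MPC = 0.71; a = 402

MPC = ΔC/ΔY = (1574.92 − 688.84)/(1652 − 404) = 886.08/1248 = 0.71
a = C − MPC·Y = 688.84 − 0.71(404) = 688.84 − 286.84 = 402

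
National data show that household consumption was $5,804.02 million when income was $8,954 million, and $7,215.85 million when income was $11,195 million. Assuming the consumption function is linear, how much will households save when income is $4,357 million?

MPC = (7215.85 − 5804.02)/(11195 − 8954) = 1411.83/2241 = 0.63
a = 5804.02 − 0.63(8954) = 5804.02 − 5641.02 = 163
C = 163 + 0.63(4357) = 2907.91
S = 4357 − 2907.91 = 1449.09

S = 1449.09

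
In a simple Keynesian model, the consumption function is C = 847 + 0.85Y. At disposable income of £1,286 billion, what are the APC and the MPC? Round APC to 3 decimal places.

MPC = 0.85 (the slope of the consumption function)
C = 847 + 0.85(1286) = 1940.1, so APC = 1940.1/1286 = 1.509

APC = 1.509; MPC = 0.85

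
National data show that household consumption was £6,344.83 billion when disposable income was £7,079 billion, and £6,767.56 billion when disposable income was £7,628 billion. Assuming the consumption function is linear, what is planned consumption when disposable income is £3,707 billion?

C = 3748.39

MPC = (6767.56 − 6344.83)/(7628 − 7079) = 422.73/549 = 0.77
a = 6344.83 − 0.77(7079) = 6344.83 − 5450.83 = 894
C = 894 + 0.77(3707) = 894 + 2854.39 = 3748.39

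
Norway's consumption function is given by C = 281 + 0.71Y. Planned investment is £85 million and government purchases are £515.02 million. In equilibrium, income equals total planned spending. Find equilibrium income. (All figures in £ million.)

Y = 3038

Y = C + I + G = 281 + 0.71Y + 85 + 515.02
Y − 0.71Y = 881.02
0.29Y = 881.02, so Y = 881.02/0.29 = 3038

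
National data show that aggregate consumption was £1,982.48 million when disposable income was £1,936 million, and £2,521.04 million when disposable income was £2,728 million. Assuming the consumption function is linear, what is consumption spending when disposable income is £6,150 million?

MPC = (2521.04 − 1982.48)/(2728 − 1936) = 538.56/792 = 0.68
a = 1982.48 − 0.68(1936) = 1982.48 − 1316.48 = 666
C = 666 + 0.68(6150) = 666 + 4182 = 4848

C = 4848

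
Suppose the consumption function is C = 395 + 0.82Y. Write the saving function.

S = Y − C = Y − (395 + 0.82Y) = -395 + (1 − 0.82)Y

S = -395 + 0.18Y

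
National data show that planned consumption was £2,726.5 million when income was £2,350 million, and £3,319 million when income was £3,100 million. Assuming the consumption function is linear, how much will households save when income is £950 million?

S = -670.5

MPC = (3319 − 2726.5)/(3100 − 2350) = 592.5/750 = 0.79
a = 2726.5 − 0.79(2350) = 2726.5 − 1856.5 = 870
C = 870 + 0.79(950) = 1620.5
S = 950 − 1620.5 = -670.5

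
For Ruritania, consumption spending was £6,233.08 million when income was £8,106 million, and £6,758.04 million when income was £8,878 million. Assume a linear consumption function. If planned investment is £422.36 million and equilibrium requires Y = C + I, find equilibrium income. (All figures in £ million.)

Y = 3573

MPC = (6758.04 − 6233.08)/(8878 − 8106) = 524.96/772 = 0.68
a = 6233.08 − 0.68(8106) = 721
Equilibrium: Y = 721 + 0.68Y + 422.36
0.32Y = 1143.36, so Y = 1143.36/0.32 = 3573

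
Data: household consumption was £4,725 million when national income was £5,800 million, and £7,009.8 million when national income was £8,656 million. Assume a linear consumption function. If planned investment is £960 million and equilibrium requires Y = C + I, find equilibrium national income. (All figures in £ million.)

Y = 5225

MPC = (7009.8 − 4725)/(8656 − 5800) = 2284.8/2856 = 0.8
a = 4725 − 0.8(5800) = 85
Equilibrium: Y = 85 + 0.8Y + 960
0.2Y = 1045, so Y = 1045/0.2 = 5225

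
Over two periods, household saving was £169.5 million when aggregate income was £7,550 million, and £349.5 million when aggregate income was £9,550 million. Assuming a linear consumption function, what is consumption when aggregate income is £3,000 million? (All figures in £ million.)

C = 3240

MPS = ΔS/ΔY = (349.5 − 169.5)/(9550 − 7550) = 180/2000 = 0.09
MPC = 1 − MPS = 0.91
Autonomous saving = 169.5 − 0.09(7550) = -510, so a = 510
C = 510 + 0.91(3000) = 510 + 2730 = 3240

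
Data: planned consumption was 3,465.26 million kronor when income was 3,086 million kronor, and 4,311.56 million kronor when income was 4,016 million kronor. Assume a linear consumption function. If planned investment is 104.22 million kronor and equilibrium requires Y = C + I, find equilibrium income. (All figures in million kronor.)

MPC = (4311.56 − 3465.26)/(4016 − 3086) = 846.3/930 = 0.91
a = 3465.26 − 0.91(3086) = 657
Equilibrium: Y = 657 + 0.91Y + 104.22
0.09Y = 761.22, so Y = 761.22/0.09 = 8458

Y = 8458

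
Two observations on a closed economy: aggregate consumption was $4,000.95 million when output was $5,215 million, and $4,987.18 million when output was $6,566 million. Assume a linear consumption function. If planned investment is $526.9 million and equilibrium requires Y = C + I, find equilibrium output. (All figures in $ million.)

Y = 2670

MPC = (4987.18 − 4000.95)/(6566 − 5215) = 986.23/1351 = 0.73
a = 4000.95 − 0.73(5215) = 194
Equilibrium: Y = 194 + 0.73Y + 526.9
0.27Y = 720.9, so Y = 720.9/0.27 = 2670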